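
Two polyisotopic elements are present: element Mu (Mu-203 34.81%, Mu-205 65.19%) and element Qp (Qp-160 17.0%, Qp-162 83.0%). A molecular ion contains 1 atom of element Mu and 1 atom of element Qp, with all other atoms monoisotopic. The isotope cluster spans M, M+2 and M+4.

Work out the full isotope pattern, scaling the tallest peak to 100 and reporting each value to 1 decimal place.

10.9 : 73.9 : 100.0

Element Mu pattern (n=1): 0.3481 : 0.6519
Element Qp pattern (n=1): 0.1700 : 0.8300
Convolve the two distributions (both contribute in 2-u steps):
  M: 0.3481×0.1700 = 0.059177
  M+2: 0.3481×0.8300 + 0.6519×0.1700 = 0.399746
  M+4: 0.6519×0.8300 = 0.541077
Scale to base peak (0.541077) = 100: 10.9 : 73.9 : 100.0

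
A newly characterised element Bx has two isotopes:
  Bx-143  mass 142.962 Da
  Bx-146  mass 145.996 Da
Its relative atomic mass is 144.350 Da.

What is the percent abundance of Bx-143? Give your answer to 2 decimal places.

Writing the weighted mean with unknown fraction x of Bx-143:
142.962·x + 145.996·(1 − x) = 144.350
(142.962 − 145.996)·x = 144.350 − 145.996
x = -1.646 / -3.034 = 0.54252 → 54.25% Bx-143, 45.75% Bx-146.

54.25%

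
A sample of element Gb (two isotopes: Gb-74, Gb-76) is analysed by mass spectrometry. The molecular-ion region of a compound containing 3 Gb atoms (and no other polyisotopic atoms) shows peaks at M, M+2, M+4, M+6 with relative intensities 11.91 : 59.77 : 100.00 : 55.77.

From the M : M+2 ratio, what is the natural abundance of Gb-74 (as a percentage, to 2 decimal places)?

If p is the fraction of Gb that is Gb-74, then I(M+2)/I(M) = [C(3,1)·p^2·(1−p)] / p^3 = 3·(1−p)/p = 59.77/11.91 = 5.0185
(1−p)/p = 5.0185/3 = 1.6728  ⇒  p = 1/(1 + 1.6728) = 0.3741
Gb-74: 37.41%, Gb-76: 62.59%.

37.41%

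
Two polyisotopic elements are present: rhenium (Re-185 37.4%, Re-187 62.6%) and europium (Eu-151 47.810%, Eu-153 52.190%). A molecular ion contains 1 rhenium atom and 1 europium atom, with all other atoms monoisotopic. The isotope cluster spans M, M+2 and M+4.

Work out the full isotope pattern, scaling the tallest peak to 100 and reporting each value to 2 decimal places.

36.16 : 100.00 : 66.07

Rhenium pattern (n=1): 0.3740 : 0.6260
Europium pattern (n=1): 0.4781 : 0.5219
Convolve the two distributions (both contribute in 2-u steps):
  M: 0.3740×0.4781 = 0.178809
  M+2: 0.3740×0.5219 + 0.6260×0.4781 = 0.494481
  M+4: 0.6260×0.5219 = 0.326709
Scale to base peak (0.494481) = 100: 36.16 : 100.00 : 66.07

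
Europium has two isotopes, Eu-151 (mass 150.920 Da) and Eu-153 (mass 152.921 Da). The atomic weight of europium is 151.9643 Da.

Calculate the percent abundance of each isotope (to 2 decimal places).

Eu-151: 47.81%, Eu-153: 52.19%

Let x be the fractional abundance of Eu-151; then Eu-153 has abundance 1 − x.
150.920·x + 152.921·(1 − x) = 151.9643
(150.920 − 152.921)·x = 151.9643 − 152.921
x = -0.9567 / -2.001 = 0.47811 → 47.81% Eu-151, 52.19% Eu-153.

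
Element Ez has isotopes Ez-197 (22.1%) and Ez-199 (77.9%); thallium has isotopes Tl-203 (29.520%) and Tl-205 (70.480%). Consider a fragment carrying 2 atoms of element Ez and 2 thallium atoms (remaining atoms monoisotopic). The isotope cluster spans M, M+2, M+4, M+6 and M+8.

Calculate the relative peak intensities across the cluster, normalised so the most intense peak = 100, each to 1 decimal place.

Element Ez pattern (n=2): 0.048841 : 0.344318 : 0.606841
Thallium pattern (n=2): 0.08714304 : 0.41611392 : 0.49674304
Convolve the two distributions (both contribute in 2-u steps):
  M: 0.048841×0.08714304 = 0.004256
  M+2: 0.048841×0.41611392 + 0.344318×0.08714304 = 0.050328
  M+4: 0.048841×0.49674304 + 0.344318×0.41611392 + 0.606841×0.08714304 = 0.220419
  M+6: 0.344318×0.49674304 + 0.606841×0.41611392 = 0.423553
  M+8: 0.606841×0.49674304 = 0.301444
Scale to base peak (0.423553) = 100: 1.0 : 11.9 : 52.0 : 100.0 : 71.2

1.0 : 11.9 : 52.0 : 100.0 : 71.2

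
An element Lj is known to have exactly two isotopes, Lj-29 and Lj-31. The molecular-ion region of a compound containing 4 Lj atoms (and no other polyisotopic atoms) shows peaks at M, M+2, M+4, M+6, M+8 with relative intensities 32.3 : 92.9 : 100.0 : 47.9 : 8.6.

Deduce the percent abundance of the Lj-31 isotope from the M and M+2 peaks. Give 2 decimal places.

If p is the fraction of Lj that is Lj-29, then I(M+2)/I(M) = [C(4,1)·p^3·(1−p)] / p^4 = 4·(1−p)/p = 92.9/32.3 = 2.8762
(1−p)/p = 2.8762/4 = 0.7190  ⇒  p = 1/(1 + 0.7190) = 0.5817
Lj-29: 58.17%, Lj-31: 41.83%.

41.83%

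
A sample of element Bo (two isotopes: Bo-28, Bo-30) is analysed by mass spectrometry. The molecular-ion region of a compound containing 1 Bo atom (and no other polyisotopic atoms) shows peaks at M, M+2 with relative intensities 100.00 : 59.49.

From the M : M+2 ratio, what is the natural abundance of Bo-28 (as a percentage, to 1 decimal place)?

Let p = fractional abundance of Bo-28. I(M+2)/I(M) = [C(1,1)·p^0·(1−p)] / p^1 = 1·(1−p)/p = 59.49/100.00 = 0.5949
(1−p)/p = 0.5949/1 = 0.5949  ⇒  p = 1/(1 + 0.5949) = 0.6270
Bo-28: 62.7%, Bo-30: 37.3%.

62.7%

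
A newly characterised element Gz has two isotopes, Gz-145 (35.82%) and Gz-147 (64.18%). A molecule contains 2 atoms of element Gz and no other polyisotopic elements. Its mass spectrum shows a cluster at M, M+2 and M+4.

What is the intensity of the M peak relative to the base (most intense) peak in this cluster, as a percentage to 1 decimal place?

Binomial terms of (0.3582 + 0.6418)^2: M 0.1283, M+2 0.4598, M+4 0.4119 → M+2 is the base peak.
P(M+2) = C(2,1) × 0.3582^1 × 0.6418^1 = 2 × 0.3582 × 0.6418 = 0.459786 (base)
P(M) = C(2,0) × 0.3582^2 × 0.6418^0 = 1 × 0.12830724 × 1.0000 = 0.128307
Relative intensity = 0.128307 / 0.459786 × 100 = 27.9

27.9%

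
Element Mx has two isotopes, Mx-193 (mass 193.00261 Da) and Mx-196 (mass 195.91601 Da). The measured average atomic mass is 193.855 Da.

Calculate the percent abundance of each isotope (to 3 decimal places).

With x = fraction of Mx-193 (so Mx-196 is 1 − x):
193.00261·x + 195.91601·(1 − x) = 193.855
(193.00261 − 195.91601)·x = 193.855 − 195.91601
x = -2.06101 / -2.91340 = 0.70742 → 70.742% Mx-193, 29.258% Mx-196.

Mx-193: 70.742%, Mx-196: 29.258%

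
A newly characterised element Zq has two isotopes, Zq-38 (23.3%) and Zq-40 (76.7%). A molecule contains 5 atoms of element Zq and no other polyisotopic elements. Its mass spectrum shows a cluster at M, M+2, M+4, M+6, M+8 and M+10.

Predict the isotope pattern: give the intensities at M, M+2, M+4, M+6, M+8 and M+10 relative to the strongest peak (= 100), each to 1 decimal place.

0.2 : 2.8 : 18.5 : 60.8 : 100.0 : 65.8

The 5 Zq atoms are independent, so intensities follow the terms of (0.233 + 0.767)^5.
P(M) = 0.233^5 = 0.000687
P(M+2) = 5 × 0.233^4 × 0.767^1 = 0.011303
P(M+4) = 10 × 0.233^3 × 0.767^2 = 0.074415
P(M+6) = 10 × 0.233^2 × 0.767^3 = 0.244962
P(M+8) = 5 × 0.233^1 × 0.767^4 = 0.403188
P(M+10) = 0.767^5 = 0.265446
The M+8 peak is largest (0.403188); scaling to 100 gives 0.2 : 2.8 : 18.5 : 60.8 : 100.0 : 65.8.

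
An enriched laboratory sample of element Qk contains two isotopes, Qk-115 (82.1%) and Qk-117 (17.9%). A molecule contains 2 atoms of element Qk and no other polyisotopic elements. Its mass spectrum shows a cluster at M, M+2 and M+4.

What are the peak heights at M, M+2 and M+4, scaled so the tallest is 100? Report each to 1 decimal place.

The 2 Qk atoms are independent, so intensities follow the terms of (0.821 + 0.179)^2.
P(M) = 0.821^2 = 0.674041
P(M+2) = 2 × 0.821^1 × 0.179^1 = 0.293918
P(M+4) = 0.179^2 = 0.032041
The M peak is largest (0.674041); scaling to 100 gives 100.0 : 43.6 : 4.8.

100.0 : 43.6 : 4.8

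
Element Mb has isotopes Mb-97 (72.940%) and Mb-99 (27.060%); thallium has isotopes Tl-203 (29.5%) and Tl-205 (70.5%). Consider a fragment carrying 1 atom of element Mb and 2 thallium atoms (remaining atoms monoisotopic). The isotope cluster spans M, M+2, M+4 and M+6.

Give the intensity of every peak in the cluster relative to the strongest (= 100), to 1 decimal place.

13.4 : 68.8 : 100.0 : 28.3

Element Mb pattern (n=1): 0.7294 : 0.2706
Thallium pattern (n=2): 0.087025 : 0.41595 : 0.497025
Convolve the two distributions (both contribute in 2-u steps):
  M: 0.7294×0.087025 = 0.063476
  M+2: 0.7294×0.41595 + 0.2706×0.087025 = 0.326943
  M+4: 0.7294×0.497025 + 0.2706×0.41595 = 0.475086
  M+6: 0.2706×0.497025 = 0.134495
Scale to base peak (0.475086) = 100: 13.4 : 68.8 : 100.0 : 28.3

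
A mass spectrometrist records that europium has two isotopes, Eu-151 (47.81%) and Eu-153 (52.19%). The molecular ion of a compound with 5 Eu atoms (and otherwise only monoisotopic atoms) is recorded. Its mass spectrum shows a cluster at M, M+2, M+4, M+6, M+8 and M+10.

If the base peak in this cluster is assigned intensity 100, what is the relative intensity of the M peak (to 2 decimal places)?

(0.4781 + 0.5219)^5 gives M 0.0250, M+2 0.1363, M+4 0.2977, M+6 0.3249, M+8 0.1774, M+10 0.0387; the largest is M+6.
P(M+6) = C(5,3) × 0.4781^2 × 0.5219^3 = 10 × 0.22857961 × 0.14215492 = 0.324937 (base)
P(M) = C(5,0) × 0.4781^5 × 0.5219^0 = 1 × 0.02498007 × 1.0000 = 0.024980
Relative intensity = 0.024980 / 0.324937 × 100 = 7.69

7.69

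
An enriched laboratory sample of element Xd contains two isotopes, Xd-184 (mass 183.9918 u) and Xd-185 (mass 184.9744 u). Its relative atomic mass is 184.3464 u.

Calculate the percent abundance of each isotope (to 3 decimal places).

Let x be the fractional abundance of Xd-184; then Xd-185 has abundance 1 − x.
183.9918·x + 184.9744·(1 − x) = 184.3464
(183.9918 − 184.9744)·x = 184.3464 − 184.9744
x = -0.6280 / -0.9826 = 0.63912 → 63.912% Xd-184, 36.088% Xd-185.

Xd-184: 63.912%, Xd-185: 36.088%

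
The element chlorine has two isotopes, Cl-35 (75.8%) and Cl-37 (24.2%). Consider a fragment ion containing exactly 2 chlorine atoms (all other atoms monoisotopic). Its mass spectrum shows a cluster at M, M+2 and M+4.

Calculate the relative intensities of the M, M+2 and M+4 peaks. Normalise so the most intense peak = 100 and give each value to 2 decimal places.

Expanding (0.758 + 0.242)^2:
P(M) = 0.758^2 = 0.574564
P(M+2) = 2 × 0.758^1 × 0.242^1 = 0.366872
P(M+4) = 0.242^2 = 0.058564
The M peak is largest (0.574564); scaling to 100 gives 100.00 : 63.85 : 10.19.

100.00 : 63.85 : 10.19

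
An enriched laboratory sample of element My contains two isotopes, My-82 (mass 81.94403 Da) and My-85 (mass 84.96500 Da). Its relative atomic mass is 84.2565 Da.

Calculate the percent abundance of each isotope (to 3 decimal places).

With x = fraction of My-82 (so My-85 is 1 − x):
81.94403·x + 84.96500·(1 − x) = 84.2565
(81.94403 − 84.96500)·x = 84.2565 − 84.96500
x = -0.70850 / -3.02097 = 0.23453 → 23.453% My-82, 76.547% My-85.

My-82: 23.453%, My-85: 76.547%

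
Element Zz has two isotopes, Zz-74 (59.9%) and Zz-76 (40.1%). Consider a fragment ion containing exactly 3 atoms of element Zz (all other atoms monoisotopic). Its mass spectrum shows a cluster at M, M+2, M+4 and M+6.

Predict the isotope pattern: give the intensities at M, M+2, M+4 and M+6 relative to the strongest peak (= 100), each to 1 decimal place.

Expanding (0.599 + 0.401)^3:
P(M) = 0.599^3 = 0.214922
P(M+2) = 3 × 0.599^2 × 0.401^1 = 0.431638
P(M+4) = 3 × 0.599^1 × 0.401^2 = 0.288959
P(M+6) = 0.401^3 = 0.064481
The M+2 peak is largest (0.431638); scaling to 100 gives 49.8 : 100.0 : 66.9 : 14.9.

49.8 : 100.0 : 66.9 : 14.9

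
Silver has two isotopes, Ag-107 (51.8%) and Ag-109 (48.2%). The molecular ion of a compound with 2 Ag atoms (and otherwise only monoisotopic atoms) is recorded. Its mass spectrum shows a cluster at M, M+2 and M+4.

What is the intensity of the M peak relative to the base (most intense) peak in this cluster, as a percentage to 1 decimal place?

(0.518 + 0.482)^2 gives M 0.2683, M+2 0.4994, M+4 0.2323; the largest is M+2.
P(M+2) = C(2,1) × 0.518^1 × 0.482^1 = 2 × 0.5180 × 0.4820 = 0.499352 (base)
P(M) = C(2,0) × 0.518^2 × 0.482^0 = 1 × 0.268324 × 1.0000 = 0.268324
Relative intensity = 0.268324 / 0.499352 × 100 = 53.7

53.7%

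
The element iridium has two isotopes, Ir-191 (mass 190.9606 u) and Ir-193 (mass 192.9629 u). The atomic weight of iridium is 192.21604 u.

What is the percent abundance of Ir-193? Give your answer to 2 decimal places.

62.70%

Writing the weighted mean with unknown fraction x of Ir-191:
190.9606·x + 192.9629·(1 − x) = 192.21604
(190.9606 − 192.9629)·x = 192.21604 − 192.9629
x = -0.74686 / -2.0023 = 0.37300 → 37.30% Ir-191, 62.70% Ir-193.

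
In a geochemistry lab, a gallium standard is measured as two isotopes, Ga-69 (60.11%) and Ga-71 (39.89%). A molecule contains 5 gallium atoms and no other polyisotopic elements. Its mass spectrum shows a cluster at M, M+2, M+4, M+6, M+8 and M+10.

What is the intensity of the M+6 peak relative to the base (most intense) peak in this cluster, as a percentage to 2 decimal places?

Binomial terms of (0.6011 + 0.3989)^5: M 0.0785, M+2 0.2604, M+4 0.3456, M+6 0.2293, M+8 0.0761, M+10 0.0101 → M+4 is the base peak.
P(M+4) = C(5,2) × 0.6011^3 × 0.3989^2 = 10 × 0.21719018 × 0.15912121 = 0.345596 (base)
P(M+6) = C(5,3) × 0.6011^2 × 0.3989^3 = 10 × 0.36132121 × 0.06347345 = 0.229343
Relative intensity = 0.229343 / 0.345596 × 100 = 66.36

66.36%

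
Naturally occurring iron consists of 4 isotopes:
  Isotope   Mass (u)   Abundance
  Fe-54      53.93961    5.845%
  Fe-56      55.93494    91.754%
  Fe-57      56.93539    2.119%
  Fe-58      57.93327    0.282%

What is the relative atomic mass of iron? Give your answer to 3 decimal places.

Average mass = Σ (abundance × isotope mass) = 0.05845 × 53.93961 + 0.91754 × 55.93494 + 0.02119 × 56.93539 + 0.00282 × 57.93327
= 3.152770 + 51.322545 + 1.206461 + 0.163372 = 55.845148 u

55.845 u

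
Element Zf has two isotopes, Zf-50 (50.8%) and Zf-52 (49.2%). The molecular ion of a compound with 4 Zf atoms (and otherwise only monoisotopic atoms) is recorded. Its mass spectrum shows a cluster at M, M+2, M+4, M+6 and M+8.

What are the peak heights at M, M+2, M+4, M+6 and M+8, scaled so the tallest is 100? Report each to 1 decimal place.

The 4 Zf atoms are independent, so intensities follow the terms of (0.508 + 0.492)^4.
P(M) = 0.508^4 = 0.066597
P(M+2) = 4 × 0.508^3 × 0.492^1 = 0.257998
P(M+4) = 6 × 0.508^2 × 0.492^2 = 0.374808
P(M+6) = 4 × 0.508^1 × 0.492^3 = 0.242002
P(M+8) = 0.492^4 = 0.058595
The M+4 peak is largest (0.374808); scaling to 100 gives 17.8 : 68.8 : 100.0 : 64.6 : 15.6.

17.8 : 68.8 : 100.0 : 64.6 : 15.6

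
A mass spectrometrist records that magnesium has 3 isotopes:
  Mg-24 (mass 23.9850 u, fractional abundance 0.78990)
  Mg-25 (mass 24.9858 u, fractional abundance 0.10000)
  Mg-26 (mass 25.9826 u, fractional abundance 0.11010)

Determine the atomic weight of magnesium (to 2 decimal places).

The abundance-weighted mean is 0.78990 × 23.9850 + 0.10000 × 24.9858 + 0.11010 × 25.9826
= 18.94575 + 2.49858 + 2.86068 = 24.30501 u

24.31 u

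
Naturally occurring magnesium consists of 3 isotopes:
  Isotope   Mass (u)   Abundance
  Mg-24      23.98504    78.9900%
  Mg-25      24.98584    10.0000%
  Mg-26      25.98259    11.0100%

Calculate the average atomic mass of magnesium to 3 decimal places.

Average mass = Σ (abundance × isotope mass) = 0.789900 × 23.98504 + 0.100000 × 24.98584 + 0.110100 × 25.98259
= 18.945783 + 2.498584 + 2.860683 = 24.305050 u

24.305 u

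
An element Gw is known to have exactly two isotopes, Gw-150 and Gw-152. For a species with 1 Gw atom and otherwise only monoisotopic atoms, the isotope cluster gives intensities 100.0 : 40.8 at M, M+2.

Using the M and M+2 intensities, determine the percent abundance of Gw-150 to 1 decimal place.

If p is the fraction of Gw that is Gw-150, then I(M+2)/I(M) = [C(1,1)·p^0·(1−p)] / p^1 = 1·(1−p)/p = 40.8/100.0 = 0.4080
(1−p)/p = 0.4080/1 = 0.4080  ⇒  p = 1/(1 + 0.4080) = 0.7102
Gw-150: 71.0%, Gw-152: 29.0%.

71.0%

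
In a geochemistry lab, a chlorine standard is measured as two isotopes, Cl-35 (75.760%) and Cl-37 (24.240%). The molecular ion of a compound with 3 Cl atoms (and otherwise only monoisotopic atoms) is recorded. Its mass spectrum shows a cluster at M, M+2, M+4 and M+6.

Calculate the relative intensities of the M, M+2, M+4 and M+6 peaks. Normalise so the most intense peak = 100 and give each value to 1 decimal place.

100.0 : 96.0 : 30.7 : 3.3

Expanding (0.75760 + 0.24240)^3:
P(M) = 0.75760^3 = 0.434830
P(M+2) = 3 × 0.75760^2 × 0.24240^1 = 0.417382
P(M+4) = 3 × 0.75760^1 × 0.24240^2 = 0.133545
P(M+6) = 0.24240^3 = 0.014243
The M peak is largest (0.434830); scaling to 100 gives 100.0 : 96.0 : 30.7 : 3.3.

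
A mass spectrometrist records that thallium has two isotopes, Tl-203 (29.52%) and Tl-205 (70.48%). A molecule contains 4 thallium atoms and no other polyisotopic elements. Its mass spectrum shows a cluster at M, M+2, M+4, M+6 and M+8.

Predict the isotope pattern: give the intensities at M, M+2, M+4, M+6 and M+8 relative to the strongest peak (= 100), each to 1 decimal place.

1.8 : 17.5 : 62.8 : 100.0 : 59.7

Expanding (0.2952 + 0.7048)^4:
P(M) = 0.2952^4 = 0.007594
P(M+2) = 4 × 0.2952^3 × 0.7048^1 = 0.072523
P(M+4) = 6 × 0.2952^2 × 0.7048^2 = 0.259726
P(M+6) = 4 × 0.2952^1 × 0.7048^3 = 0.413403
P(M+8) = 0.7048^4 = 0.246754
The M+6 peak is largest (0.413403); scaling to 100 gives 1.8 : 17.5 : 62.8 : 100.0 : 59.7.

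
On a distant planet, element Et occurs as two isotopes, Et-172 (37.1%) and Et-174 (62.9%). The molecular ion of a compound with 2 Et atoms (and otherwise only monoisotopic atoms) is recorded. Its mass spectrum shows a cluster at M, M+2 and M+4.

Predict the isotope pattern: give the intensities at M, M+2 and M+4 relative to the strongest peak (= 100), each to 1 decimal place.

Each Et atom is independently Et-172 (p = 0.371) or Et-174 (q = 0.629); the cluster is the binomial expansion (p + q)^2.
P(M) = 0.371^2 = 0.137641
P(M+2) = 2 × 0.371^1 × 0.629^1 = 0.466718
P(M+4) = 0.629^2 = 0.395641
The M+2 peak is largest (0.466718); scaling to 100 gives 29.5 : 100.0 : 84.8.

29.5 : 100.0 : 84.8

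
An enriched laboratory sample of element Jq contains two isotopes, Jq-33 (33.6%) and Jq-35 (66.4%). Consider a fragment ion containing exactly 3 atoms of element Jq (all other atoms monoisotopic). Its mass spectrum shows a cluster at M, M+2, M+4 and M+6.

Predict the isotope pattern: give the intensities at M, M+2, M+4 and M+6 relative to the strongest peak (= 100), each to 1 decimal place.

Expanding (0.336 + 0.664)^3:
P(M) = 0.336^3 = 0.037933
P(M+2) = 3 × 0.336^2 × 0.664^1 = 0.224889
P(M+4) = 3 × 0.336^1 × 0.664^2 = 0.444423
P(M+6) = 0.664^3 = 0.292755
The M+4 peak is largest (0.444423); scaling to 100 gives 8.5 : 50.6 : 100.0 : 65.9.

8.5 : 50.6 : 100.0 : 65.9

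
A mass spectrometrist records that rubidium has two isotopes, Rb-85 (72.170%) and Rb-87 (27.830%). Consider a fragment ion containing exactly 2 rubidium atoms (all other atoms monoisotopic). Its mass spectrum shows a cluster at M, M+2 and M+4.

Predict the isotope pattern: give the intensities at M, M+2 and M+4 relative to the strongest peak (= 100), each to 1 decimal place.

The 2 Rb atoms are independent, so intensities follow the terms of (0.72170 + 0.27830)^2.
P(M) = 0.72170^2 = 0.520851
P(M+2) = 2 × 0.72170^1 × 0.27830^1 = 0.401698
P(M+4) = 0.27830^2 = 0.077451
The M peak is largest (0.520851); scaling to 100 gives 100.0 : 77.1 : 14.9.

100.0 : 77.1 : 14.9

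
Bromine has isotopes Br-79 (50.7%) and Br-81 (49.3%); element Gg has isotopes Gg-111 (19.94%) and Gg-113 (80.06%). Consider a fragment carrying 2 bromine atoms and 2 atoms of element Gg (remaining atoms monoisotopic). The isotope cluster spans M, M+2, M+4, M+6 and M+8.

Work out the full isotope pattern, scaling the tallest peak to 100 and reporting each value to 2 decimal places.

Bromine pattern (n=2): 0.257049 : 0.499902 : 0.243049
Element Gg pattern (n=2): 0.03976036 : 0.31927928 : 0.64096036
Convolve the two distributions (both contribute in 2-u steps):
  M: 0.257049×0.03976036 = 0.010220
  M+2: 0.257049×0.31927928 + 0.499902×0.03976036 = 0.101947
  M+4: 0.257049×0.64096036 + 0.499902×0.31927928 + 0.243049×0.03976036 = 0.334030
  M+6: 0.499902×0.64096036 + 0.243049×0.31927928 = 0.398018
  M+8: 0.243049×0.64096036 = 0.155785
Scale to base peak (0.398018) = 100: 2.57 : 25.61 : 83.92 : 100.00 : 39.14

2.57 : 25.61 : 83.92 : 100.00 : 39.14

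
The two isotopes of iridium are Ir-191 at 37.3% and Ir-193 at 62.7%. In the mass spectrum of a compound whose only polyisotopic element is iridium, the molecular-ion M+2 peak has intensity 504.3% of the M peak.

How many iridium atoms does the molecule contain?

For n independent Ir atoms, I(M+2)/I(M) = n · (abundance Ir-193) / (abundance Ir-191) = n · 0.627/0.373.
n = 5.043 × 0.373/0.627 = 3.00 ≈ 3

3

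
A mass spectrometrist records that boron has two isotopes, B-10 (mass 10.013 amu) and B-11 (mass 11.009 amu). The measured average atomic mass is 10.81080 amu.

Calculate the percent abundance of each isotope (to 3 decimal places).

B-10: 19.900%, B-11: 80.100%

Writing the weighted mean with unknown fraction x of B-10:
10.013·x + 11.009·(1 − x) = 10.81080
(10.013 − 11.009)·x = 10.81080 − 11.009
x = -0.19820 / -0.996 = 0.19900 → 19.900% B-10, 80.100% B-11.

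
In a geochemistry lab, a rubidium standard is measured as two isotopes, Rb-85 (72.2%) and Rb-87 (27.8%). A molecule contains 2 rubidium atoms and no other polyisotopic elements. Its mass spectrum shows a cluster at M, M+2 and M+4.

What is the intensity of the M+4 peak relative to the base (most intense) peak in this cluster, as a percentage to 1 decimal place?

Binomial terms of (0.722 + 0.278)^2: M 0.5213, M+2 0.4014, M+4 0.0773 → M is the base peak.
P(M) = C(2,0) × 0.722^2 × 0.278^0 = 1 × 0.521284 × 1.0000 = 0.521284 (base)
P(M+4) = C(2,2) × 0.722^0 × 0.278^2 = 1 × 1.0000 × 0.077284 = 0.077284
Relative intensity = 0.077284 / 0.521284 × 100 = 14.8

14.8%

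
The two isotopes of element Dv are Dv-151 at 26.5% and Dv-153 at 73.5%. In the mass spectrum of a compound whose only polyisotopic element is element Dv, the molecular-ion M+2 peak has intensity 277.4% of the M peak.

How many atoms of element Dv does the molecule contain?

1

With n Dv atoms, P(M+2)/P(M) = C(n,1)·p^(n−1)q / p^n = n·q/p = n · 0.735/0.265.
n = 2.774 × 0.265/0.735 = 1.00 ≈ 1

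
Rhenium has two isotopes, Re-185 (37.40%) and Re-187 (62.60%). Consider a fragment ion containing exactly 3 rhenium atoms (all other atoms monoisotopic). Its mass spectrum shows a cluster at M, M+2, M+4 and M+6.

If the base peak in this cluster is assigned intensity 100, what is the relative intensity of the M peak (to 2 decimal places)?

(0.3740 + 0.6260)^3 gives M 0.0523, M+2 0.2627, M+4 0.4397, M+6 0.2453; the largest is M+4.
P(M+4) = C(3,2) × 0.3740^1 × 0.6260^2 = 3 × 0.3740 × 0.391876 = 0.439685 (base)
P(M) = C(3,0) × 0.3740^3 × 0.6260^0 = 1 × 0.05231362 × 1.0000 = 0.052314
Relative intensity = 0.052314 / 0.439685 × 100 = 11.90

11.90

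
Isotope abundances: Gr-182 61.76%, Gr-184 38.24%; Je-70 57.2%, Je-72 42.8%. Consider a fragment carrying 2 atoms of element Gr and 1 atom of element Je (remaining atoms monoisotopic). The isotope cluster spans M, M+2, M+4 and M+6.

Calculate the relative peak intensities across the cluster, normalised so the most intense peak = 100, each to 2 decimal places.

50.34 : 100.00 : 65.94 : 14.44

Element Gr pattern (n=2): 0.38142976 : 0.47234048 : 0.14622976
Element Je pattern (n=1): 0.5720 : 0.4280
Convolve the two distributions (both contribute in 2-u steps):
  M: 0.38142976×0.5720 = 0.218178
  M+2: 0.38142976×0.4280 + 0.47234048×0.5720 = 0.433431
  M+4: 0.47234048×0.4280 + 0.14622976×0.5720 = 0.285805
  M+6: 0.14622976×0.4280 = 0.062586
Scale to base peak (0.433431) = 100: 50.34 : 100.00 : 65.94 : 14.44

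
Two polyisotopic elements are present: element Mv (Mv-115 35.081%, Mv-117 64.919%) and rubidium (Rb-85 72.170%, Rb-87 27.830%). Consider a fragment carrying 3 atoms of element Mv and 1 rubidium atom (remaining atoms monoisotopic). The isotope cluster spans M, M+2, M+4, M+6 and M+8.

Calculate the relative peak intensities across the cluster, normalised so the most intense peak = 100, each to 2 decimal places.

8.06 : 47.83 : 100.00 : 82.96 : 19.68

Element Mv pattern (n=3): 0.04317336 : 0.23968287 : 0.44354416 : 0.2735996
Rubidium pattern (n=1): 0.7217 : 0.2783
Convolve the two distributions (both contribute in 2-u steps):
  M: 0.04317336×0.7217 = 0.031158
  M+2: 0.04317336×0.2783 + 0.23968287×0.7217 = 0.184994
  M+4: 0.23968287×0.2783 + 0.44354416×0.7217 = 0.386810
  M+6: 0.44354416×0.2783 + 0.2735996×0.7217 = 0.320895
  M+8: 0.2735996×0.2783 = 0.076143
Scale to base peak (0.386810) = 100: 8.06 : 47.83 : 100.00 : 82.96 : 19.68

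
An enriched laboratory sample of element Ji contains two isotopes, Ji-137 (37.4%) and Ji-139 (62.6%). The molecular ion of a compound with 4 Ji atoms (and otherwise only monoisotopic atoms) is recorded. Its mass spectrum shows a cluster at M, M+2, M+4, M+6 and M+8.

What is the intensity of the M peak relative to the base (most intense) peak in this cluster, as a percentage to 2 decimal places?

Term probabilities: M 0.0196, M+2 0.1310, M+4 0.3289, M+6 0.3670, M+8 0.1536. Base peak = M+6.
P(M+6) = C(4,3) × 0.374^1 × 0.626^3 = 4 × 0.3740 × 0.24531438 = 0.366990 (base)
P(M) = C(4,0) × 0.374^4 × 0.626^0 = 1 × 0.0195653 × 1.0000 = 0.019565
Relative intensity = 0.019565 / 0.366990 × 100 = 5.33

5.33%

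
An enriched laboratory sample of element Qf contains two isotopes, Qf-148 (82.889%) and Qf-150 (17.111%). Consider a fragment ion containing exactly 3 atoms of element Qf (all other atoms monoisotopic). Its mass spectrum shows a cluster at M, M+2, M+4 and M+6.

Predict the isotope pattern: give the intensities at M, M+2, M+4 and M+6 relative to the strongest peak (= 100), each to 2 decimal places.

The 3 Qf atoms are independent, so intensities follow the terms of (0.82889 + 0.17111)^3.
P(M) = 0.82889^3 = 0.569496
P(M+2) = 3 × 0.82889^2 × 0.17111^1 = 0.352688
P(M+4) = 3 × 0.82889^1 × 0.17111^2 = 0.072806
P(M+6) = 0.17111^3 = 0.005010
The M peak is largest (0.569496); scaling to 100 gives 100.00 : 61.93 : 12.78 : 0.88.

100.00 : 61.93 : 12.78 : 0.88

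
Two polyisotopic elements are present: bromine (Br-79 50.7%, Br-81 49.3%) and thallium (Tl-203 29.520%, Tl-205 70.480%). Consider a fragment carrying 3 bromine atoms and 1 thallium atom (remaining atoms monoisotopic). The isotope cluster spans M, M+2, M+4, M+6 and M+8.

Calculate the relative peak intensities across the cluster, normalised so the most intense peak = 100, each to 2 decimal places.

10.20 : 54.12 : 100.00 : 78.48 : 22.40

Bromine pattern (n=3): 0.13032384 : 0.38017547 : 0.36967753 : 0.11982316
Thallium pattern (n=1): 0.2952 : 0.7048
Convolve the two distributions (both contribute in 2-u steps):
  M: 0.13032384×0.2952 = 0.038472
  M+2: 0.13032384×0.7048 + 0.38017547×0.2952 = 0.204080
  M+4: 0.38017547×0.7048 + 0.36967753×0.2952 = 0.377076
  M+6: 0.36967753×0.7048 + 0.11982316×0.2952 = 0.295921
  M+8: 0.11982316×0.7048 = 0.084451
Scale to base peak (0.377076) = 100: 10.20 : 54.12 : 100.00 : 78.48 : 22.40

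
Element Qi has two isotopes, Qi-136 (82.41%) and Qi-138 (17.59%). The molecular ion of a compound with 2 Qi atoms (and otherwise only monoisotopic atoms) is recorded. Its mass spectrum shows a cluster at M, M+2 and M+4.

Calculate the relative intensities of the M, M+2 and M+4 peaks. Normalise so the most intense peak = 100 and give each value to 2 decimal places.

Expanding (0.8241 + 0.1759)^2:
P(M) = 0.8241^2 = 0.679141
P(M+2) = 2 × 0.8241^1 × 0.1759^1 = 0.289918
P(M+4) = 0.1759^2 = 0.030941
The M peak is largest (0.679141); scaling to 100 gives 100.00 : 42.69 : 4.56.

100.00 : 42.69 : 4.56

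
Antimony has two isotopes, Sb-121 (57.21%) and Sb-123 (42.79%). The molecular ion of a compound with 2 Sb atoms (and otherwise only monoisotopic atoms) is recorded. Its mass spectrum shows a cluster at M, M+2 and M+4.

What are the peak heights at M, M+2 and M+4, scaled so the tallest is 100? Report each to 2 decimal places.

66.85 : 100.00 : 37.40

The 2 Sb atoms are independent, so intensities follow the terms of (0.5721 + 0.4279)^2.
P(M) = 0.5721^2 = 0.327298
P(M+2) = 2 × 0.5721^1 × 0.4279^1 = 0.489603
P(M+4) = 0.4279^2 = 0.183098
The M+2 peak is largest (0.489603); scaling to 100 gives 66.85 : 100.00 : 37.40.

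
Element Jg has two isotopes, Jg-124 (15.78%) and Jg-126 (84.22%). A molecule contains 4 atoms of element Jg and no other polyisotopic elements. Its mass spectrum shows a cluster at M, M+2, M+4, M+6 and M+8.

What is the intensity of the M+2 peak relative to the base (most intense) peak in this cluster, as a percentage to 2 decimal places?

2.63%

(0.1578 + 0.8422)^4 gives M 0.0006, M+2 0.0132, M+4 0.1060, M+6 0.3771, M+8 0.5031; the largest is M+8.
P(M+8) = C(4,4) × 0.1578^0 × 0.8422^4 = 1 × 1.0000 × 0.50310768 = 0.503108 (base)
P(M+2) = C(4,1) × 0.1578^3 × 0.8422^1 = 4 × 0.00392935 × 0.8422 = 0.013237
Relative intensity = 0.013237 / 0.503108 × 100 = 2.63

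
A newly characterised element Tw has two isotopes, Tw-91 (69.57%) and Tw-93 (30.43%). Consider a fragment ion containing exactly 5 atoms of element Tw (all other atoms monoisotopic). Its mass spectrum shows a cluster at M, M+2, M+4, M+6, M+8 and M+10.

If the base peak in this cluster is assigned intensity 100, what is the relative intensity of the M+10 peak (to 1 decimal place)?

(0.6957 + 0.3043)^5 gives M 0.1630, M+2 0.3564, M+4 0.3118, M+6 0.1364, M+8 0.0298, M+10 0.0026; the largest is M+2.
P(M+2) = C(5,1) × 0.6957^4 × 0.3043^1 = 5 × 0.23425454 × 0.3043 = 0.356418 (base)
P(M+10) = C(5,5) × 0.6957^0 × 0.3043^5 = 1 × 1.0000 × 0.00260921 = 0.002609
Relative intensity = 0.002609 / 0.356418 × 100 = 0.7

0.7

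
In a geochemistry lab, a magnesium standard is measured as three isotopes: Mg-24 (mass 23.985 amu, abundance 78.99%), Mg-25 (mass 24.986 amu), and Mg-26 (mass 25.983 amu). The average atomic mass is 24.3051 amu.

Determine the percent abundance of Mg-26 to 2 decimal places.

Let x and y be the fractions of Mg-25 and Mg-26. Then x + y = 1 − 0.7899 = 0.2101 and 24.986x + 25.983y = 24.3051 − 0.7899×23.985 = 5.3593485.
Substituting: 24.986x + 25.983(0.2101 − x) = 5.3593485
(24.986 − 25.983)x = -0.0996798  ⇒  x = 0.09998, y = 0.11012
Mg-25: 10.00%, Mg-26: 11.01%.

11.01%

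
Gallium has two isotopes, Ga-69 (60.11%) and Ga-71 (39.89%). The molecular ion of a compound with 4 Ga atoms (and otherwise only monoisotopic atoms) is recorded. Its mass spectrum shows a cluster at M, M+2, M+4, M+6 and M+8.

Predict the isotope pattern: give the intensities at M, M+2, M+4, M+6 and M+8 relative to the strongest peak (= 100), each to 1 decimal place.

37.7 : 100.0 : 99.5 : 44.0 : 7.3

Each Ga atom is independently Ga-69 (p = 0.6011) or Ga-71 (q = 0.3989); the cluster is the binomial expansion (p + q)^4.
P(M) = 0.6011^4 = 0.130553
P(M+2) = 4 × 0.6011^3 × 0.3989^1 = 0.346549
P(M+4) = 6 × 0.6011^2 × 0.3989^2 = 0.344963
P(M+6) = 4 × 0.6011^1 × 0.3989^3 = 0.152616
P(M+8) = 0.3989^4 = 0.025320
The M+2 peak is largest (0.346549); scaling to 100 gives 37.7 : 100.0 : 99.5 : 44.0 : 7.3.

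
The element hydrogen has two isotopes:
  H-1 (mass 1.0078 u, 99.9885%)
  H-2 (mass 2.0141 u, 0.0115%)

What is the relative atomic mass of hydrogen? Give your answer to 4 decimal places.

1.0079 u

Ar = Σ fᵢ·mᵢ = 0.999885 × 1.0078 + 0.000115 × 2.0141
= 1.00768 + 0.00023 = 1.00791 u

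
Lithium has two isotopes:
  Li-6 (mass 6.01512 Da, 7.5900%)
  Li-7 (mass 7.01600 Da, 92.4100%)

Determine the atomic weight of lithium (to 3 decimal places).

6.940 Da

The abundance-weighted mean is 0.075900 × 6.01512 + 0.924100 × 7.01600
= 0.456548 + 6.483486 = 6.940034 Da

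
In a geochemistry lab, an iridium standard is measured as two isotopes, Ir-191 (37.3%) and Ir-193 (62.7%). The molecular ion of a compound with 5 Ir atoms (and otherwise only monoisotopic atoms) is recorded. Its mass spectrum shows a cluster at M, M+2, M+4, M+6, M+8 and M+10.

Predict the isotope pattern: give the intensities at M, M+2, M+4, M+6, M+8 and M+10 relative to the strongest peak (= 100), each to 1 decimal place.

2.1 : 17.7 : 59.5 : 100.0 : 84.0 : 28.3

The 5 Ir atoms are independent, so intensities follow the terms of (0.373 + 0.627)^5.
P(M) = 0.373^5 = 0.007220
P(M+2) = 5 × 0.373^4 × 0.627^1 = 0.060684
P(M+4) = 10 × 0.373^3 × 0.627^2 = 0.204015
P(M+6) = 10 × 0.373^2 × 0.627^3 = 0.342942
P(M+8) = 5 × 0.373^1 × 0.627^4 = 0.288237
P(M+10) = 0.627^5 = 0.096903
The M+6 peak is largest (0.342942); scaling to 100 gives 2.1 : 17.7 : 59.5 : 100.0 : 84.0 : 28.3.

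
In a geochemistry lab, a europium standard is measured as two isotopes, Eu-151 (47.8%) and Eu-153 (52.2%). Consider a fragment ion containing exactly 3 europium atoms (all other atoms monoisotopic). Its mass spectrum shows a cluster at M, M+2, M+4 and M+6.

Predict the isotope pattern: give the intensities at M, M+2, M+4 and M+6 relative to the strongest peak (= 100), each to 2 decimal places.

Expanding (0.478 + 0.522)^3:
P(M) = 0.478^3 = 0.109215
P(M+2) = 3 × 0.478^2 × 0.522^1 = 0.357806
P(M+4) = 3 × 0.478^1 × 0.522^2 = 0.390742
P(M+6) = 0.522^3 = 0.142237
The M+4 peak is largest (0.390742); scaling to 100 gives 27.95 : 91.57 : 100.00 : 36.40.

27.95 : 91.57 : 100.00 : 36.40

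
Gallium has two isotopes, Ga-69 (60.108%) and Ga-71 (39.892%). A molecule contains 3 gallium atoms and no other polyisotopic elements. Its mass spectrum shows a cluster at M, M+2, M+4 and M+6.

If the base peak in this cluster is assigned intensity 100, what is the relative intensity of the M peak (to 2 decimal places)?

Binomial terms of (0.60108 + 0.39892)^3: M 0.2172, M+2 0.4324, M+4 0.2870, M+6 0.0635 → M+2 is the base peak.
P(M+2) = C(3,1) × 0.60108^2 × 0.39892^1 = 3 × 0.36129717 × 0.39892 = 0.432386 (base)
P(M) = C(3,0) × 0.60108^3 × 0.39892^0 = 1 × 0.2171685 × 1.0000 = 0.217169
Relative intensity = 0.217169 / 0.432386 × 100 = 50.23

50.23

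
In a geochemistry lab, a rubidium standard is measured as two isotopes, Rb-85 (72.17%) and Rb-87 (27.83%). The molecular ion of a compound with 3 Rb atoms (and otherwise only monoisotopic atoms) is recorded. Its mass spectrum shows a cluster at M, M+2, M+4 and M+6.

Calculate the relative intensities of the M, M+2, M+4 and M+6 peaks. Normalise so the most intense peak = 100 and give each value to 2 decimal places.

The 3 Rb atoms are independent, so intensities follow the terms of (0.7217 + 0.2783)^3.
P(M) = 0.7217^3 = 0.375898
P(M+2) = 3 × 0.7217^2 × 0.2783^1 = 0.434858
P(M+4) = 3 × 0.7217^1 × 0.2783^2 = 0.167689
P(M+6) = 0.2783^3 = 0.021555
The M+2 peak is largest (0.434858); scaling to 100 gives 86.44 : 100.00 : 38.56 : 4.96.

86.44 : 100.00 : 38.56 : 4.96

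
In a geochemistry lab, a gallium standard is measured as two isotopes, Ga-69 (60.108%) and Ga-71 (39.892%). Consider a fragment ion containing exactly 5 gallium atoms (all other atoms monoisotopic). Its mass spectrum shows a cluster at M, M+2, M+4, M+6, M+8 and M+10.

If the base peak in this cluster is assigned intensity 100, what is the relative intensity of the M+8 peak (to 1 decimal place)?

22.0

(0.60108 + 0.39892)^5 gives M 0.0785, M+2 0.2604, M+4 0.3456, M+6 0.2294, M+8 0.0761, M+10 0.0101; the largest is M+4.
P(M+4) = C(5,2) × 0.60108^3 × 0.39892^2 = 10 × 0.2171685 × 0.15913717 = 0.345596 (base)
P(M+8) = C(5,4) × 0.60108^1 × 0.39892^4 = 5 × 0.60108 × 0.02532464 = 0.076111
Relative intensity = 0.076111 / 0.345596 × 100 = 22.0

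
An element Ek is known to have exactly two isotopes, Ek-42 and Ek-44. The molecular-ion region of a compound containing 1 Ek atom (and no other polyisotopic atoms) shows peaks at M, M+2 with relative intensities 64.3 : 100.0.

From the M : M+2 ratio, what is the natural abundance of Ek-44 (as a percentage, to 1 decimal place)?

60.9%

Let p = fractional abundance of Ek-42. I(M+2)/I(M) = [C(1,1)·p^0·(1−p)] / p^1 = 1·(1−p)/p = 100.0/64.3 = 1.5552
(1−p)/p = 1.5552/1 = 1.5552  ⇒  p = 1/(1 + 1.5552) = 0.3914
Ek-42: 39.1%, Ek-44: 60.9%.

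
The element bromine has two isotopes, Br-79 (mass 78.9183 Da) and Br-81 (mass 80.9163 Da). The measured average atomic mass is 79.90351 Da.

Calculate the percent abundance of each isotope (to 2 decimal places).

Let x be the fractional abundance of Br-79; then Br-81 has abundance 1 − x.
78.9183·x + 80.9163·(1 − x) = 79.90351
(78.9183 − 80.9163)·x = 79.90351 − 80.9163
x = -1.01279 / -1.9980 = 0.50690 → 50.69% Br-79, 49.31% Br-81.

Br-79: 50.69%, Br-81: 49.31%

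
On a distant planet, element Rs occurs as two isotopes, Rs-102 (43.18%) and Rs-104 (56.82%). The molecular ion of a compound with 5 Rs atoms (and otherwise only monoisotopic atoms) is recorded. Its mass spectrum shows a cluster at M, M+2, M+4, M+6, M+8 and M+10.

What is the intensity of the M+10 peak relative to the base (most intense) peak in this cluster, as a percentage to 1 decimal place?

17.3%

Term probabilities: M 0.0150, M+2 0.0988, M+4 0.2599, M+6 0.3420, M+8 0.2250, M+10 0.0592. Base peak = M+6.
P(M+6) = C(5,3) × 0.4318^2 × 0.5682^3 = 10 × 0.18645124 × 0.18344407 = 0.342034 (base)
P(M+10) = C(5,5) × 0.4318^0 × 0.5682^5 = 1 × 1.0000 × 0.05922515 = 0.059225
Relative intensity = 0.059225 / 0.342034 × 100 = 17.3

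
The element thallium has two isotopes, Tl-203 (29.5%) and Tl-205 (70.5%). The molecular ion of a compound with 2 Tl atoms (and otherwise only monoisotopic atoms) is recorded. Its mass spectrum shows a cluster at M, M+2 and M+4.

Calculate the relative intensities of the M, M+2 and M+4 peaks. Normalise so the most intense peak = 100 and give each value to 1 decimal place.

Expanding (0.295 + 0.705)^2:
P(M) = 0.295^2 = 0.087025
P(M+2) = 2 × 0.295^1 × 0.705^1 = 0.415950
P(M+4) = 0.705^2 = 0.497025
The M+4 peak is largest (0.497025); scaling to 100 gives 17.5 : 83.7 : 100.0.

17.5 : 83.7 : 100.0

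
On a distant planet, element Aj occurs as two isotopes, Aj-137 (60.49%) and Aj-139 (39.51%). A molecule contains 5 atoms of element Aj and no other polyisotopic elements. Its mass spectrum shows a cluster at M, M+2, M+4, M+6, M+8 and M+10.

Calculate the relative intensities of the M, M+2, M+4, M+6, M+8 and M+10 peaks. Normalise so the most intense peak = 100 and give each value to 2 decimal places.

The 5 Aj atoms are independent, so intensities follow the terms of (0.6049 + 0.3951)^5.
P(M) = 0.6049^5 = 0.080987
P(M+2) = 5 × 0.6049^4 × 0.3951^1 = 0.264491
P(M+4) = 10 × 0.6049^3 × 0.3951^2 = 0.345513
P(M+6) = 10 × 0.6049^2 × 0.3951^3 = 0.225677
P(M+8) = 5 × 0.6049^1 × 0.3951^4 = 0.073702
P(M+10) = 0.3951^5 = 0.009628
The M+4 peak is largest (0.345513); scaling to 100 gives 23.44 : 76.55 : 100.00 : 65.32 : 21.33 : 2.79.

23.44 : 76.55 : 100.00 : 65.32 : 21.33 : 2.79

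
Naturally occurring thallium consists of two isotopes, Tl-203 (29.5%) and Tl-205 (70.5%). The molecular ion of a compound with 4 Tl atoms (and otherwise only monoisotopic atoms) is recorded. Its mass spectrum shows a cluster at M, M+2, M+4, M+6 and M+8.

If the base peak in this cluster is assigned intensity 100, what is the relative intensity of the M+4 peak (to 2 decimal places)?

62.77

Binomial terms of (0.295 + 0.705)^4: M 0.0076, M+2 0.0724, M+4 0.2595, M+6 0.4135, M+8 0.2470 → M+6 is the base peak.
P(M+6) = C(4,3) × 0.295^1 × 0.705^3 = 4 × 0.2950 × 0.35040263 = 0.413475 (base)
P(M+4) = C(4,2) × 0.295^2 × 0.705^2 = 6 × 0.087025 × 0.497025 = 0.259522
Relative intensity = 0.259522 / 0.413475 × 100 = 62.77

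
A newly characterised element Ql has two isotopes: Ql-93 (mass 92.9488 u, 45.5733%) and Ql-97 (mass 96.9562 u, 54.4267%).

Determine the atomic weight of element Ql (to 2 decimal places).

Average mass = Σ (abundance × isotope mass) = 0.455733 × 92.9488 + 0.544267 × 96.9562
= 42.35984 + 52.77006 = 95.12990 u

95.13 u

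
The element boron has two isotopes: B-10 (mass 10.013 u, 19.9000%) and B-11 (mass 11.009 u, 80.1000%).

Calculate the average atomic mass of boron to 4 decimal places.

Ar = Σ fᵢ·mᵢ = 0.199000 × 10.013 + 0.801000 × 11.009
= 1.99259 + 8.81821 = 10.81080 u

10.8108 u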